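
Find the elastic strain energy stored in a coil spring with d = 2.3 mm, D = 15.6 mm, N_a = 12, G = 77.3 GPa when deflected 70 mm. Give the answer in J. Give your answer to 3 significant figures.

14.5 J

k = Gd⁴/(8D³N_a) = (77.3×10³)(2.3⁴)/(8·15.6³·12) = 5.9353 N/mm
U = ½kδ² = 0.5 × 5.9353 × 70² = 14542 N·mm = 14.542 J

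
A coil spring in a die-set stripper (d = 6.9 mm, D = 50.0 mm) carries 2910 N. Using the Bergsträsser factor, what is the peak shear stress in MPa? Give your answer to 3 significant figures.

1340 MPa

Spring index C = D/d = 50.0/6.9 = 7.2464
K_B = (4C+2)/(4C−3) = 30.986/25.986 = 1.1924
τ₀ = 8FD/(πd³) = 8·2910·50.0/(π·6.9³) = 1.164e+06/1032 = 1127.9 MPa
τ_max = K·τ₀ = 1.1924 × 1127.9 = 1344.9 MPa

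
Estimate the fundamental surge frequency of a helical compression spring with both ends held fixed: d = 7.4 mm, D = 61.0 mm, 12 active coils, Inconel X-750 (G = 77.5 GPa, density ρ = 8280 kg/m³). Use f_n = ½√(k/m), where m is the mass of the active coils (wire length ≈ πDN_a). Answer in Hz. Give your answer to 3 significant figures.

k = Gd⁴/(8D³N_a) = (77.5×10³)(7.4⁴)/(8·61.0³·12) = 10.665 N/mm = 10665 N/m
Wire length L = πDN_a = π·61.0·12 = 2299.6 mm
m = ρ·(πd²/4)·L = 8280 × 43.008×10⁻⁶ m² × 2.2996 m = 0.81893 kg
f_n = ½√(k/m) = 0.5·√(10665/0.81893) = 0.5·√(13023) = 57.06 Hz

57.1 Hz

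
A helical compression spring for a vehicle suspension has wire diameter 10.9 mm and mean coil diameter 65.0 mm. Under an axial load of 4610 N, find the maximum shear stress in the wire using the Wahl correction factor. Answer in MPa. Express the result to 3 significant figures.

Spring index C = D/d = 65.0/10.9 = 5.9633
K_W = (4C−1)/(4C−4) + 0.615/C = 22.853/19.853 + 0.1031 = 1.2542
τ₀ = 8FD/(πd³) = 8·4610·65.0/(π·10.9³) = 2.3972e+06/4068.5 = 589.22 MPa
τ_max = K·τ₀ = 1.2542 × 589.22 = 739.02 MPa

739 MPa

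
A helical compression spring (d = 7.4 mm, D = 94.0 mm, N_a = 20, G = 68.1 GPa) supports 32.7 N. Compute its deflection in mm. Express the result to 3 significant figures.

21.3 mm

k = Gd⁴/(8D³N_a) = (68.1×10³)(7.4⁴)/(8·94.0³·20) = 1.5366 N/mm
δ = F/k = 32.7 / 1.5366 = 21.28 mm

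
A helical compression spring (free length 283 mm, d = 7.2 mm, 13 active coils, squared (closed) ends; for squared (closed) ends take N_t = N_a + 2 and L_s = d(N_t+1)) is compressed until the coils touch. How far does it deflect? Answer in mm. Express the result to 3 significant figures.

N_t = 15; L_s = 7.2·16 = 115.2 mm
δ_solid = L₀ − L_s = 283 − 115.2 = 167.8 mm

168 mm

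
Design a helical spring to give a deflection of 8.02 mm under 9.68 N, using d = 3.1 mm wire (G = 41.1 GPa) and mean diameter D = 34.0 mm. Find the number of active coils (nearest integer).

10

Required rate k = F/δ = 9.68/8.02 = 1.207 N/mm
N_a = Gd⁴/(8D³k) = (41.1×10³ × 3.1⁴)/(8 × 34.0³ × 1.207)
    = 3.79567e+06 / 379514 = 10 → 10 coils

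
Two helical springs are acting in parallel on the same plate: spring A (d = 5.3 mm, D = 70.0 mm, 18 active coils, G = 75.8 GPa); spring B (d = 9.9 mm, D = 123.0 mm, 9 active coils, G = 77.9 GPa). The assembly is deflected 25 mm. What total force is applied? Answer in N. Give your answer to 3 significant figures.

170 N

k_A = Gd⁴/(8D³N_a) = (75.8×10³)(5.3⁴)/(8·70.0³·18) = 1.2109 N/mm
k_B = Gd⁴/(8D³N_a) = (77.9×10³)(9.9⁴)/(8·123.0³·9) = 5.5851 N/mm
Parallel: k_eq = 1.2109 + 5.5851 = 6.796 N/mm
F = k_eq·δ = 6.796·25 = 169.9 N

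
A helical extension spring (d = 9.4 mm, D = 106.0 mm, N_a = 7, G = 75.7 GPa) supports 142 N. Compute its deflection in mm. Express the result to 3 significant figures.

16.0 mm

k = Gd⁴/(8D³N_a) = (75.7×10³)(9.4⁴)/(8·106.0³·7) = 8.8614 N/mm
δ = F/k = 142 / 8.8614 = 16.025 mm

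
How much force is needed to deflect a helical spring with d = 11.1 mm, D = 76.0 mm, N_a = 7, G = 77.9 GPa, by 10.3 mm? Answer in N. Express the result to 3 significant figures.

k = Gd⁴/(8D³N_a) = (77.9×10³)(11.1⁴)/(8·76.0³·7) = 48.106 N/mm
F = k·δ = 48.106 × 10.3 = 495.49 N

495 N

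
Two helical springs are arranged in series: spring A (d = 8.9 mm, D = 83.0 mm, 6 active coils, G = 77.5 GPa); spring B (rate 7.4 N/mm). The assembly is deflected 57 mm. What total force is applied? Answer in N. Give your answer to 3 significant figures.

k_A = Gd⁴/(8D³N_a) = (77.5×10³)(8.9⁴)/(8·83.0³·6) = 17.717 N/mm
Series: 1/k_eq = 1/17.717 + 1/7.4 = 0.19158; k_eq = 5.2198 N/mm
F = k_eq·δ = 5.2198·57 = 297.53 N

298 N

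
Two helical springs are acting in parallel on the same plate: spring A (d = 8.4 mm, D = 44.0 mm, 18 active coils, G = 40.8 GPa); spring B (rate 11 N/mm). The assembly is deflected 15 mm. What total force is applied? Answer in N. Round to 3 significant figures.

k_A = Gd⁴/(8D³N_a) = (40.8×10³)(8.4⁴)/(8·44.0³·18) = 16.56 N/mm
Parallel: k_eq = 16.56 + 11 = 27.56 N/mm
F = k_eq·δ = 27.56·15 = 413.4 N

413 N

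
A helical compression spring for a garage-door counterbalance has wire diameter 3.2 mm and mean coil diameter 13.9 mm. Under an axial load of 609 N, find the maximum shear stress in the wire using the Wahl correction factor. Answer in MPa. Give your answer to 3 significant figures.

Spring index C = D/d = 13.9/3.2 = 4.3438
K_W = (4C−1)/(4C−4) + 0.615/C = 16.375/13.375 + 0.1416 = 1.3659
τ₀ = 8FD/(πd³) = 8·609·13.9/(π·3.2³) = 67720.8/102.94 = 657.84 MPa
τ_max = K·τ₀ = 1.3659 × 657.84 = 898.54 MPa

899 MPa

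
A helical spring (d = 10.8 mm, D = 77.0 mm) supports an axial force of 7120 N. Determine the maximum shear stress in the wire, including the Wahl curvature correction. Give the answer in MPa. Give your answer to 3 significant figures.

Spring index C = D/d = 77.0/10.8 = 7.1296
K_W = (4C−1)/(4C−4) + 0.615/C = 27.519/24.519 + 0.0863 = 1.2086
τ₀ = 8FD/(πd³) = 8·7120·77.0/(π·10.8³) = 4.38592e+06/3957.5 = 1108.3 MPa
τ_max = K·τ₀ = 1.2086 × 1108.3 = 1339.5 MPa

1340 MPa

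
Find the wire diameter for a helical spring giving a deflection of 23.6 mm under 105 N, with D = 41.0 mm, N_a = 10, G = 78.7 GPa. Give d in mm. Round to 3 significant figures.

Required rate k = F/δ = 105/23.6 = 4.4492 N/mm
d = (8D³N_a·k / G)^(1/4) = (8·41.0³·10·4.4492 / (78.7×10³))^0.25
  = (311.71)^0.25 = 4.2018 mm

4.20 mm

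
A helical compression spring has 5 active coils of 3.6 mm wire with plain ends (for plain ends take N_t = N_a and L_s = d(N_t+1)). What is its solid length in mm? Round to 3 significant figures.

21.6 mm

plain ends: N_t = N_a = 5
L_s = d·(N_t+1) = 3.6 × 6 = 21.6 mm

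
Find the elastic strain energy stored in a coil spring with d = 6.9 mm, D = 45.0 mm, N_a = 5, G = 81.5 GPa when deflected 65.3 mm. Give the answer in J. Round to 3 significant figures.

108 J

k = Gd⁴/(8D³N_a) = (81.5×10³)(6.9⁴)/(8·45.0³·5) = 50.682 N/mm
U = ½kδ² = 0.5 × 50.682 × 65.3² = 1.0806e+05 N·mm = 108.06 J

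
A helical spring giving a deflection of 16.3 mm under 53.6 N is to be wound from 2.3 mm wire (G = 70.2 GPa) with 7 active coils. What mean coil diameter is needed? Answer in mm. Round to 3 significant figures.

22.0 mm

Required rate k = F/δ = 53.6/16.3 = 3.2883 N/mm
D = (Gd⁴/(8N_a·k))^(1/3) = (70.2×10³·2.3⁴/(8·7·3.2883))^(1/3)
  = (10668)^(1/3) = 22.0138 mm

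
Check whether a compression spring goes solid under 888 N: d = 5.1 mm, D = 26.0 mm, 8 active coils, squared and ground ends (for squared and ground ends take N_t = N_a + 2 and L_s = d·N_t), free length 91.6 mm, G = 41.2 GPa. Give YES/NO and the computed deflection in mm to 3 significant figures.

NO, δ = 35.8 mm

k = Gd⁴/(8D³N_a) = (41.2×10³)(5.1⁴)/(8·26.0³·8) = 24.779 N/mm
N_t = 10; L_s = 5.1·10 = 51 mm; δ_solid = L₀ − L_s = 91.6 − 51 = 40.6 mm
δ = F/k = 888/24.779 = 35.837 mm
δ < δ_solid → spring does not go solid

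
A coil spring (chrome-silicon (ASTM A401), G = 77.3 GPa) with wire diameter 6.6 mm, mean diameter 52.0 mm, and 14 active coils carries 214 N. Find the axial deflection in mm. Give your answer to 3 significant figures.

k = Gd⁴/(8D³N_a) = (77.3×10³)(6.6⁴)/(8·52.0³·14) = 9.3138 N/mm
δ = F/k = 214 / 9.3138 = 22.977 mm

23.0 mm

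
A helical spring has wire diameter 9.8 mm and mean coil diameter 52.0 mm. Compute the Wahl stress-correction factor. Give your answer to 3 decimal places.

C = D/d = 52.0/9.8 = 5.3061
K_W = (4C−1)/(4C−4) + 0.615/C = 20.224/17.224 + 0.1159 = 1.2901

1.290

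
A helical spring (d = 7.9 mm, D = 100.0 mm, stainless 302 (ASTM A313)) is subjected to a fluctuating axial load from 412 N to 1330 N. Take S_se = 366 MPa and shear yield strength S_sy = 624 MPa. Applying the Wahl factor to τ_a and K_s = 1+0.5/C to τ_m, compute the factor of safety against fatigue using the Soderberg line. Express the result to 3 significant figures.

0.680

C = D/d = 100.0/7.9 = 12.6582; K_W = (4C−1)/(4C−4)+0.615/C = 1.1129; K_s = 1+0.5/C = 1.0395
F_a = (F_max−F_min)/2 = 459 N; F_m = (F_max+F_min)/2 = 871 N
τ_a = K_W·8F_aD/(πd³) = 1.1129 × 237.07 = 263.84 MPa
τ_m = K_s·8F_mD/(πd³) = 1.0395 × 449.86 = 467.63 MPa
Soderberg: 1/n_f = τ_a/S_se + τ_m/S_sy = 263.84/366 + 467.63/624 = 0.72086 + 0.74941 = 1.4703
n_f = 1/1.4703 = 0.6801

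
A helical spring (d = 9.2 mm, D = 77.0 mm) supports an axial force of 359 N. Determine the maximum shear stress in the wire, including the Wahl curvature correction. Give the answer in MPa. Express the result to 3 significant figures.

Spring index C = D/d = 77.0/9.2 = 8.3696
K_W = (4C−1)/(4C−4) + 0.615/C = 32.478/29.478 + 0.0735 = 1.1753
τ₀ = 8FD/(πd³) = 8·359·77.0/(π·9.2³) = 221144/2446.3 = 90.399 MPa
τ_max = K·τ₀ = 1.1753 × 90.399 = 106.24 MPa

106 MPa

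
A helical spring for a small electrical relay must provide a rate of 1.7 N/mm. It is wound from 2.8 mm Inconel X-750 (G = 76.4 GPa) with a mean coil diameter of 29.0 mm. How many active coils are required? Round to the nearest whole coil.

14

N_a = Gd⁴/(8D³k) = (76.4×10³ × 2.8⁴)/(8 × 29.0³ × 1.7)
    = 4.69597e+06 / 331690 = 14.16 → 14 coils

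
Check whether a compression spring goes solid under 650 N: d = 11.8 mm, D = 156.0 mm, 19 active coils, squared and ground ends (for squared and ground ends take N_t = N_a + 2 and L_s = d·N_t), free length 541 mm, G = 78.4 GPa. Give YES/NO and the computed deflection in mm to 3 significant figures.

NO, δ = 247 mm

k = Gd⁴/(8D³N_a) = (78.4×10³)(11.8⁴)/(8·156.0³·19) = 2.6341 N/mm
N_t = 21; L_s = 11.8·21 = 247.8 mm; δ_solid = L₀ − L_s = 541 − 247.8 = 293.2 mm
δ = F/k = 650/2.6341 = 246.77 mm
δ < δ_solid → spring does not go solid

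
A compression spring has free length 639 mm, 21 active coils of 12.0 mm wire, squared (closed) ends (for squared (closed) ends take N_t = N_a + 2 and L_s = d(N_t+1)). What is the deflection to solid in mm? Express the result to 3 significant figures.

351 mm

N_t = 23; L_s = 12.0·24 = 288 mm
δ_solid = L₀ − L_s = 639 − 288 = 351 mm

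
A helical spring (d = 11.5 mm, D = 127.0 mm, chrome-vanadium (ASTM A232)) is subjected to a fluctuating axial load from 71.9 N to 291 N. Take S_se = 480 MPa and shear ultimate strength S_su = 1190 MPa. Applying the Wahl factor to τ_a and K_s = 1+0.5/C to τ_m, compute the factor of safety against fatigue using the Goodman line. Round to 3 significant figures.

11.3

C = D/d = 127.0/11.5 = 11.0435; K_W = (4C−1)/(4C−4)+0.615/C = 1.1304; K_s = 1+0.5/C = 1.0453
F_a = (F_max−F_min)/2 = 109.55 N; F_m = (F_max+F_min)/2 = 181.45 N
τ_a = K_W·8F_aD/(πd³) = 1.1304 × 23.295 = 26.332 MPa
τ_m = K_s·8F_mD/(πd³) = 1.0453 × 38.584 = 40.331 MPa
Goodman: 1/n_f = τ_a/S_se + τ_m/S_su = 26.332/480 + 40.331/1190 = 0.05486 + 0.03389 = 0.08875
n_f = 1/0.08875 = 11.27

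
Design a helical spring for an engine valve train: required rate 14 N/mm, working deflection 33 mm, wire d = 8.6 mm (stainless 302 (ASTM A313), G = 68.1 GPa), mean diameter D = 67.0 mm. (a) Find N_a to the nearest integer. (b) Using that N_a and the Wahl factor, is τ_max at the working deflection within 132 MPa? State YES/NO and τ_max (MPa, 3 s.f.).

(a) 11 coils; (b) NO, τ_max = 148 MPa

N_a = Gd⁴/(8D³k) = (68.1×10³)(8.6⁴)/(8·67.0³·14) = 11.06 → N_a = 11
Actual rate k = Gd⁴/(8D³·11) = 14.075 N/mm
Working load F = kδ = 14.075·33 = 464.46 N
C = 67.0/8.6 = 7.7907; K_W = (4C−1)/(4C−4)+0.615/C = 1.1894
τ_max = K_W·8FD/(πd³) = 1.1894·124.59 = 148.18 MPa
τ_max > 132 MPa → exceeds allowable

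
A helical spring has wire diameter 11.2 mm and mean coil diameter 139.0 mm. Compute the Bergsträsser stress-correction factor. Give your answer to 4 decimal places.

1.1072

C = D/d = 139.0/11.2 = 12.4107
K_B = (4C+2)/(4C−3) = 51.643/46.643 = 1.1072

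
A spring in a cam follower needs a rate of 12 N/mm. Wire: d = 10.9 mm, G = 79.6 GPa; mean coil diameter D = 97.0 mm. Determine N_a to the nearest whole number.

13

N_a = Gd⁴/(8D³k) = (79.6×10³ × 10.9⁴)/(8 × 97.0³ × 12)
    = 1.12362e+09 / 8.76166e+07 = 12.82 → 13 coils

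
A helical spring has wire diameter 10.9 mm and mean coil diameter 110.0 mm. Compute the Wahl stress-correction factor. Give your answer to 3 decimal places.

C = D/d = 110.0/10.9 = 10.0917
K_W = (4C−1)/(4C−4) + 0.615/C = 39.367/36.367 + 0.0609 = 1.1434

1.143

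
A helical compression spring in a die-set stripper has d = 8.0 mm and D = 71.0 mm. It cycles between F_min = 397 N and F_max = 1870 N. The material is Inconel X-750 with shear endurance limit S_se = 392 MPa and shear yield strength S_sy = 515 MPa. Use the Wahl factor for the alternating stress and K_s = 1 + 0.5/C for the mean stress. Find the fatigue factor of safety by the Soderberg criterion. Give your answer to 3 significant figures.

C = D/d = 71.0/8.0 = 8.8750; K_W = (4C−1)/(4C−4)+0.615/C = 1.1645; K_s = 1+0.5/C = 1.0563
F_a = (F_max−F_min)/2 = 736.5 N; F_m = (F_max+F_min)/2 = 1133.5 N
τ_a = K_W·8F_aD/(πd³) = 1.1645 × 260.08 = 302.87 MPa
τ_m = K_s·8F_mD/(πd³) = 1.0563 × 400.27 = 422.82 MPa
Soderberg: 1/n_f = τ_a/S_se + τ_m/S_sy = 302.87/392 + 422.82/515 = 0.77262 + 0.82100 = 1.5936
n_f = 1/1.5936 = 0.6275

0.627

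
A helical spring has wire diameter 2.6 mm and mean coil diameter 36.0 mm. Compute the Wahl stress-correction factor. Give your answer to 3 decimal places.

C = D/d = 36.0/2.6 = 13.8462
K_W = (4C−1)/(4C−4) + 0.615/C = 54.385/51.385 + 0.0444 = 1.1028

1.103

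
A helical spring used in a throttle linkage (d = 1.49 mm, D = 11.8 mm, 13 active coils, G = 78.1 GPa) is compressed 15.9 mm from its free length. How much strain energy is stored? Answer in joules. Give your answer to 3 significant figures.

0.285 J

k = Gd⁴/(8D³N_a) = (78.1×10³)(1.49⁴)/(8·11.8³·13) = 2.2528 N/mm
U = ½kδ² = 0.5 × 2.2528 × 15.9² = 284.76 N·mm = 0.28476 J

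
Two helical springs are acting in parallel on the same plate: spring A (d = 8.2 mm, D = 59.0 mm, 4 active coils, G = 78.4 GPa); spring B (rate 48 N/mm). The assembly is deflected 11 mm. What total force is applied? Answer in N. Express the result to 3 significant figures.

k_A = Gd⁴/(8D³N_a) = (78.4×10³)(8.2⁴)/(8·59.0³·4) = 53.934 N/mm
Parallel: k_eq = 53.934 + 48 = 101.93 N/mm
F = k_eq·δ = 101.93·11 = 1121.3 N

1120 N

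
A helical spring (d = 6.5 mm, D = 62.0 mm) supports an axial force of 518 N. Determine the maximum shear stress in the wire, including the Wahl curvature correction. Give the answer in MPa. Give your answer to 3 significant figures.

Spring index C = D/d = 62.0/6.5 = 9.5385
K_W = (4C−1)/(4C−4) + 0.615/C = 37.154/34.154 + 0.0645 = 1.1523
τ₀ = 8FD/(πd³) = 8·518·62.0/(π·6.5³) = 256928/862.76 = 297.8 MPa
τ_max = K·τ₀ = 1.1523 × 297.8 = 343.16 MPa

343 MPa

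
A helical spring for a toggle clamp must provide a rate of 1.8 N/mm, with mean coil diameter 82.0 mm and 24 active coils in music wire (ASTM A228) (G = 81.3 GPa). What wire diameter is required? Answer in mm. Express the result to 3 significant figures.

d = (8D³N_a·k / G)^(1/4) = (8·82.0³·24·1.8 / (81.3×10³))^0.25
  = (2343.8)^0.25 = 6.9579 mm

6.96 mm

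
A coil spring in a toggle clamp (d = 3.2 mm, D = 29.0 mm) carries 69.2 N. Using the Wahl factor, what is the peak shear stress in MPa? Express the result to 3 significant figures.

181 MPa

Spring index C = D/d = 29.0/3.2 = 9.0625
K_W = (4C−1)/(4C−4) + 0.615/C = 35.250/32.250 + 0.0679 = 1.1609
τ₀ = 8FD/(πd³) = 8·69.2·29.0/(π·3.2³) = 16054.4/102.94 = 155.95 MPa
τ_max = K·τ₀ = 1.1609 × 155.95 = 181.04 MPa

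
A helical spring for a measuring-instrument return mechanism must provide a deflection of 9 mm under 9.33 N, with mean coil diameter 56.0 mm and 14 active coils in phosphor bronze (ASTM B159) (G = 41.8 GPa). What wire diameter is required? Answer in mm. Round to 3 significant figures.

4.70 mm

Required rate k = F/δ = 9.33/9 = 1.0367 N/mm
d = (8D³N_a·k / G)^(1/4) = (8·56.0³·14·1.0367 / (41.8×10³))^0.25
  = (487.8)^0.25 = 4.6996 mm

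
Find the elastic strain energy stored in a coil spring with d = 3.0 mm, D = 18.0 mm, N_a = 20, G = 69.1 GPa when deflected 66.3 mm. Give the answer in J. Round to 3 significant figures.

k = Gd⁴/(8D³N_a) = (69.1×10³)(3.0⁴)/(8·18.0³·20) = 5.9983 N/mm
U = ½kδ² = 0.5 × 5.9983 × 66.3² = 13183 N·mm = 13.183 J

13.2 J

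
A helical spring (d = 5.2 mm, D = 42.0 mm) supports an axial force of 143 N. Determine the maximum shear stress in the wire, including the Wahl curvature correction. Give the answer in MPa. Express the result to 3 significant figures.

129 MPa

Spring index C = D/d = 42.0/5.2 = 8.0769
K_W = (4C−1)/(4C−4) + 0.615/C = 31.308/28.308 + 0.0761 = 1.1821
τ₀ = 8FD/(πd³) = 8·143·42.0/(π·5.2³) = 48048/441.73 = 108.77 MPa
τ_max = K·τ₀ = 1.1821 × 108.77 = 128.58 MPa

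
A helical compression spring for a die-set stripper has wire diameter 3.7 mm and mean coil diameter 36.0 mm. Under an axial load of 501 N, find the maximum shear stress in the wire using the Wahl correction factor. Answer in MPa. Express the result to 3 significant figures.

Spring index C = D/d = 36.0/3.7 = 9.7297
K_W = (4C−1)/(4C−4) + 0.615/C = 37.919/34.919 + 0.0632 = 1.1491
τ₀ = 8FD/(πd³) = 8·501·36.0/(π·3.7³) = 144288/159.13 = 906.72 MPa
τ_max = K·τ₀ = 1.1491 × 906.72 = 1041.9 MPa

1040 MPa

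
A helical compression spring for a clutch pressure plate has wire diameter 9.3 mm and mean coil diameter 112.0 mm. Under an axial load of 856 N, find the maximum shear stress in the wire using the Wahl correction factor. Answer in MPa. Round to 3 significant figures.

Spring index C = D/d = 112.0/9.3 = 12.0430
K_W = (4C−1)/(4C−4) + 0.615/C = 47.172/44.172 + 0.0511 = 1.1190
τ₀ = 8FD/(πd³) = 8·856·112.0/(π·9.3³) = 766976/2527 = 303.52 MPa
τ_max = K·τ₀ = 1.1190 × 303.52 = 339.63 MPa

340 MPa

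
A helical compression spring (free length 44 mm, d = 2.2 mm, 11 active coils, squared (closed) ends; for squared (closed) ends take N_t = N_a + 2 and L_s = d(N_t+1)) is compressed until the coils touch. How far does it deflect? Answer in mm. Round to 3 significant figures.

N_t = 13; L_s = 2.2·14 = 30.8 mm
δ_solid = L₀ − L_s = 44 − 30.8 = 13.2 mm

13.2 mm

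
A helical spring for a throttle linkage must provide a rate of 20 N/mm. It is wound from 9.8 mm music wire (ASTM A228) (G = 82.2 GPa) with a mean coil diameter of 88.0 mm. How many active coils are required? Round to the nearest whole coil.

N_a = Gd⁴/(8D³k) = (82.2×10³ × 9.8⁴)/(8 × 88.0³ × 20)
    = 7.58187e+08 / 1.09036e+08 = 6.954 → 7 coils

7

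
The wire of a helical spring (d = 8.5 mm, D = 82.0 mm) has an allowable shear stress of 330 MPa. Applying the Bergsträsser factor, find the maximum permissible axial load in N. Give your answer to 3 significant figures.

851 N

C = D/d = 82.0/8.5 = 9.6471
K_B = (4C+2)/(4C−3) = 40.588/35.588 = 1.1405
τ_max = K·8FD/(πd³) → F_max = τ_allow·πd³/(8DK)
F_max = 330·π·8.5³/(8·82.0·1.1405) = 6.3668e+05/748.17 = 850.99 N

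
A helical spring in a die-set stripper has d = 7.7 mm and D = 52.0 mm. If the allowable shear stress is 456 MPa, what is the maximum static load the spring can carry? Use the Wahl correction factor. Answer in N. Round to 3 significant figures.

1290 N

C = D/d = 52.0/7.7 = 6.7532
K_W = (4C−1)/(4C−4) + 0.615/C = 26.013/23.013 + 0.0911 = 1.2214
τ_max = K·8FD/(πd³) → F_max = τ_allow·πd³/(8DK)
F_max = 456·π·7.7³/(8·52.0·1.2214) = 6.5401e+05/508.11 = 1287.1 N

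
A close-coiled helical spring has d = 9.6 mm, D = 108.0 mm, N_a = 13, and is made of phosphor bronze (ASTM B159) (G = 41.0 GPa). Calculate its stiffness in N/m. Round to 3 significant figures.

2660 N/m

k = Gd⁴/(8D³N_a) = (41.0×10³ × 9.6⁴) / (8 × 108.0³ × 13)
  = 3.48232e+08 / 1.3101e+08 = 2.6581 N/mm = 2658.1 N/m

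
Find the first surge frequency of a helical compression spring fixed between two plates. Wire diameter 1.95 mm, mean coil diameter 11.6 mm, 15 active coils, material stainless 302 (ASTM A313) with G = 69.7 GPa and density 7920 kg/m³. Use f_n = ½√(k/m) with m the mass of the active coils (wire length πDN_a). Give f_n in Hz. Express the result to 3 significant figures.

323 Hz

k = Gd⁴/(8D³N_a) = (69.7×10³)(1.95⁴)/(8·11.6³·15) = 5.3804 N/mm = 5380.4 N/m
Wire length L = πDN_a = π·11.6·15 = 546.64 mm
m = ρ·(πd²/4)·L = 7920 × 2.9865×10⁻⁶ m² × 0.54664 m = 0.01293 kg
f_n = ½√(k/m) = 0.5·√(5380.4/0.01293) = 0.5·√(4.1613e+05) = 322.54 Hz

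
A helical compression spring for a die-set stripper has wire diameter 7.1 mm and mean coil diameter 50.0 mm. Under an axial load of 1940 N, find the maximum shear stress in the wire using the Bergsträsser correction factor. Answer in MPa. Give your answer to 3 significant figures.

827 MPa

Spring index C = D/d = 50.0/7.1 = 7.0423
K_B = (4C+2)/(4C−3) = 30.169/25.169 = 1.1987
τ₀ = 8FD/(πd³) = 8·1940·50.0/(π·7.1³) = 776000/1124.4 = 690.14 MPa
τ_max = K·τ₀ = 1.1987 × 690.14 = 827.24 MPa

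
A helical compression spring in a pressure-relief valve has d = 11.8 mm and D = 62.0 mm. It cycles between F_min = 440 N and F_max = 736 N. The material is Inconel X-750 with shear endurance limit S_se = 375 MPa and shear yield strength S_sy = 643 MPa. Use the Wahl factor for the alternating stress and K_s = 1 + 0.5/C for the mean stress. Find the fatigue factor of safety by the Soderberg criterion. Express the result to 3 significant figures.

6.88

C = D/d = 62.0/11.8 = 5.2542; K_W = (4C−1)/(4C−4)+0.615/C = 1.2933; K_s = 1+0.5/C = 1.0952
F_a = (F_max−F_min)/2 = 148 N; F_m = (F_max+F_min)/2 = 588 N
τ_a = K_W·8F_aD/(πd³) = 1.2933 × 14.222 = 18.393 MPa
τ_m = K_s·8F_mD/(πd³) = 1.0952 × 56.502 = 61.879 MPa
Soderberg: 1/n_f = τ_a/S_se + τ_m/S_sy = 18.393/375 + 61.879/643 = 0.04905 + 0.09623 = 0.14528
n_f = 1/0.14528 = 6.883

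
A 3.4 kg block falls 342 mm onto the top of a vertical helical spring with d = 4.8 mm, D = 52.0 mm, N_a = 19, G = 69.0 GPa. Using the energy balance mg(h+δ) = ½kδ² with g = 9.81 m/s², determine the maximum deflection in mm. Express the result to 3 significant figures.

k = Gd⁴/(8D³N_a) = (69.0×10³)(4.8⁴)/(8·52.0³·19) = 1.7138 N/mm
W = mg = 3.4 × 9.81 = 33.354 N
½kδ² − Wδ − Wh = 0 → δ = (W + √(W² + 2kWh))/k
δ = (33.354 + √(1112.5 + 39098.9))/1.7138 = (33.354 + 200.53)/1.7138 = 136.47 mm

136 mm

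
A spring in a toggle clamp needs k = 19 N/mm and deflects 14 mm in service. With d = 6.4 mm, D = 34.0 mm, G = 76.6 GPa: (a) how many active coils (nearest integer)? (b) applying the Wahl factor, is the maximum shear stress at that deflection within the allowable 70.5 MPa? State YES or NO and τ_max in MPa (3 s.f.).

(a) 22 coils; (b) NO, τ_max = 111 MPa

N_a = Gd⁴/(8D³k) = (76.6×10³)(6.4⁴)/(8·34.0³·19) = 21.51 → N_a = 22
Actual rate k = Gd⁴/(8D³·22) = 18.578 N/mm
Working load F = kδ = 18.578·14 = 260.09 N
C = 34.0/6.4 = 5.3125; K_W = (4C−1)/(4C−4)+0.615/C = 1.2897
τ_max = K_W·8FD/(πd³) = 1.2897·85.903 = 110.79 MPa
τ_max > 70.5 MPa → exceeds allowable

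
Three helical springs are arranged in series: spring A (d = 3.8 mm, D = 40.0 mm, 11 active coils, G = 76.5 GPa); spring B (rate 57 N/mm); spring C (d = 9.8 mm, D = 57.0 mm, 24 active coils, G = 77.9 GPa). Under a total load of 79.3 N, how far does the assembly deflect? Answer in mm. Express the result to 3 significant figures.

33.3 mm

k_A = Gd⁴/(8D³N_a) = (76.5×10³)(3.8⁴)/(8·40.0³·11) = 2.8323 N/mm
k_C = Gd⁴/(8D³N_a) = (77.9×10³)(9.8⁴)/(8·57.0³·24) = 20.208 N/mm
Series: 1/k_eq = 1/2.8323 + 1/57 + 1/20.208 = 0.4201; k_eq = 2.3804 N/mm
δ = F/k_eq = 79.3/2.3804 = 33.314 mm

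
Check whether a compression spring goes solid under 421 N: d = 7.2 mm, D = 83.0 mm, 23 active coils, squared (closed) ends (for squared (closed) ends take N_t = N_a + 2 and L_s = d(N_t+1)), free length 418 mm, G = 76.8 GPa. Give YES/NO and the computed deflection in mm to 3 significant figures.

NO, δ = 215 mm

k = Gd⁴/(8D³N_a) = (76.8×10³)(7.2⁴)/(8·83.0³·23) = 1.9617 N/mm
N_t = 25; L_s = 7.2·26 = 187.2 mm; δ_solid = L₀ − L_s = 418 − 187.2 = 230.8 mm
δ = F/k = 421/1.9617 = 214.61 mm
δ < δ_solid → spring does not go solid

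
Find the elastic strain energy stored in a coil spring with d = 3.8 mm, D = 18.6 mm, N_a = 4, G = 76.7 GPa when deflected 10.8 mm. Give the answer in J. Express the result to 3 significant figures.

4.53 J

k = Gd⁴/(8D³N_a) = (76.7×10³)(3.8⁴)/(8·18.6³·4) = 77.668 N/mm
U = ½kδ² = 0.5 × 77.668 × 10.8² = 4529.6 N·mm = 4.5296 J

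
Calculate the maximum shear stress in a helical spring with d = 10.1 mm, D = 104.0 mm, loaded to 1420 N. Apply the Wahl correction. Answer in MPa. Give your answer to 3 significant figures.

416 MPa

Spring index C = D/d = 104.0/10.1 = 10.2970
K_W = (4C−1)/(4C−4) + 0.615/C = 40.188/37.188 + 0.0597 = 1.1404
τ₀ = 8FD/(πd³) = 8·1420·104.0/(π·10.1³) = 1.18144e+06/3236.8 = 365 MPa
τ_max = K·τ₀ = 1.1404 × 365 = 416.25 MPa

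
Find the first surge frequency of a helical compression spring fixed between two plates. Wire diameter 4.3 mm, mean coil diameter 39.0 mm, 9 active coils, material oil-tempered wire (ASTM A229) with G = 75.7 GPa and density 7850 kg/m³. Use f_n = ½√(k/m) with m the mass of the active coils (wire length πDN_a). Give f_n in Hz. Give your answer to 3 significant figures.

k = Gd⁴/(8D³N_a) = (75.7×10³)(4.3⁴)/(8·39.0³·9) = 6.0596 N/mm = 6059.6 N/m
Wire length L = πDN_a = π·39.0·9 = 1102.7 mm
m = ρ·(πd²/4)·L = 7850 × 14.522×10⁻⁶ m² × 1.1027 m = 0.12571 kg
f_n = ½√(k/m) = 0.5·√(6059.6/0.12571) = 0.5·√(48205) = 109.78 Hz

110 Hz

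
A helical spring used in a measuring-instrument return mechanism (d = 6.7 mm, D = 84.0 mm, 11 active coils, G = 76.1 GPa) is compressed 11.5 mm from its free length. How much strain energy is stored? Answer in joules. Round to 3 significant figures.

0.194 J

k = Gd⁴/(8D³N_a) = (76.1×10³)(6.7⁴)/(8·84.0³·11) = 2.9401 N/mm
U = ½kδ² = 0.5 × 2.9401 × 11.5² = 194.41 N·mm = 0.19441 J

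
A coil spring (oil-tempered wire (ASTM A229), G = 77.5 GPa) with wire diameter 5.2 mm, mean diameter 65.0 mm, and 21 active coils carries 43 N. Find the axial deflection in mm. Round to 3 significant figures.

k = Gd⁴/(8D³N_a) = (77.5×10³)(5.2⁴)/(8·65.0³·21) = 1.2282 N/mm
δ = F/k = 43 / 1.2282 = 35.011 mm

35.0 mm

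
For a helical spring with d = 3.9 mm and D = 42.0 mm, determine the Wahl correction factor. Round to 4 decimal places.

1.1339

C = D/d = 42.0/3.9 = 10.7692
K_W = (4C−1)/(4C−4) + 0.615/C = 42.077/39.077 + 0.0571 = 1.1339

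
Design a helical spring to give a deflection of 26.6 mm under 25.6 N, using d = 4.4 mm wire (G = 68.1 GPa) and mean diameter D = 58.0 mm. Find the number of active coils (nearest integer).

17

Required rate k = F/δ = 25.6/26.6 = 0.96241 N/mm
N_a = Gd⁴/(8D³k) = (68.1×10³ × 4.4⁴)/(8 × 58.0³ × 0.96241)
    = 2.55245e+07 / 1.50222e+06 = 16.99 → 17 coils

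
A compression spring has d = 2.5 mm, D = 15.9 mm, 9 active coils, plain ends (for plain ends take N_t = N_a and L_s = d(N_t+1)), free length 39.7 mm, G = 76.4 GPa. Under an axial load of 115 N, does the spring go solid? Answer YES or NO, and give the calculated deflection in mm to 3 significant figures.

NO, δ = 11.2 mm

k = Gd⁴/(8D³N_a) = (76.4×10³)(2.5⁴)/(8·15.9³·9) = 10.312 N/mm
N_t = 9; L_s = 2.5·10 = 25 mm; δ_solid = L₀ − L_s = 39.7 − 25 = 14.7 mm
δ = F/k = 115/10.312 = 11.152 mm
δ < δ_solid → spring does not go solid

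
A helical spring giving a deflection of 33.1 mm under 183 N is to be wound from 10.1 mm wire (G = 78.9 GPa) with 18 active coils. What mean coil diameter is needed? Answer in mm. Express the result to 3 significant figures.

Required rate k = F/δ = 183/33.1 = 5.5287 N/mm
D = (Gd⁴/(8N_a·k))^(1/3) = (78.9×10³·10.1⁴/(8·18·5.5287))^(1/3)
  = (1.03128e+06)^(1/3) = 101.0320 mm

101 mm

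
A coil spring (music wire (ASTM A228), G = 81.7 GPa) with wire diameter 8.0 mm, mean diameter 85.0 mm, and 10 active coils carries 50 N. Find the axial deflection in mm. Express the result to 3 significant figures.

7.34 mm

k = Gd⁴/(8D³N_a) = (81.7×10³)(8.0⁴)/(8·85.0³·10) = 6.8114 N/mm
δ = F/k = 50 / 6.8114 = 7.3407 mm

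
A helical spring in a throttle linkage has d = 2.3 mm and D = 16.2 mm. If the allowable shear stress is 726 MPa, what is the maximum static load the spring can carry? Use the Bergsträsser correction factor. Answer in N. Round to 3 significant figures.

179 N

C = D/d = 16.2/2.3 = 7.0435
K_B = (4C+2)/(4C−3) = 30.174/25.174 = 1.1986
τ_max = K·8FD/(πd³) → F_max = τ_allow·πd³/(8DK)
F_max = 726·π·2.3³/(8·16.2·1.1986) = 27750/155.34 = 178.64 N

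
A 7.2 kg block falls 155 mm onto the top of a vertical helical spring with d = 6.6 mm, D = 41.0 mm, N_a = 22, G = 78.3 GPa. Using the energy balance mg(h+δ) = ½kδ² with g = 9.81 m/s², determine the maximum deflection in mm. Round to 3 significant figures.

48.4 mm

k = Gd⁴/(8D³N_a) = (78.3×10³)(6.6⁴)/(8·41.0³·22) = 12.248 N/mm
W = mg = 7.2 × 9.81 = 70.632 N
½kδ² − Wδ − Wh = 0 → δ = (W + √(W² + 2kWh))/k
δ = (70.632 + √(4988.9 + 268186))/12.248 = (70.632 + 522.66)/12.248 = 48.439 mm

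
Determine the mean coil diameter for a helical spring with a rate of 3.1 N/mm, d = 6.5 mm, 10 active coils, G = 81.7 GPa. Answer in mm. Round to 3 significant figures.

D = (Gd⁴/(8N_a·k))^(1/3) = (81.7×10³·6.5⁴/(8·10·3.1))^(1/3)
  = (588063)^(1/3) = 83.7802 mm

83.8 mm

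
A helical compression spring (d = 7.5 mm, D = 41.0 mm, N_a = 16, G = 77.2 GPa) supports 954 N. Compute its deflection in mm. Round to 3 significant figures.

k = Gd⁴/(8D³N_a) = (77.2×10³)(7.5⁴)/(8·41.0³·16) = 27.689 N/mm
δ = F/k = 954 / 27.689 = 34.455 mm

34.5 mm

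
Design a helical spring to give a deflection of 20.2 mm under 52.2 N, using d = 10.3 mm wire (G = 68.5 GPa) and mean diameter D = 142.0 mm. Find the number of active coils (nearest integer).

Required rate k = F/δ = 52.2/20.2 = 2.5842 N/mm
N_a = Gd⁴/(8D³k) = (68.5×10³ × 10.3⁴)/(8 × 142.0³ × 2.5842)
    = 7.70974e+08 / 5.91935e+07 = 13.02 → 13 coils

13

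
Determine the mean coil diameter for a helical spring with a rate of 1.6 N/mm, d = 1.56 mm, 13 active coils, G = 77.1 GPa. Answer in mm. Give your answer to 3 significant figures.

14.0 mm

D = (Gd⁴/(8N_a·k))^(1/3) = (77.1×10³·1.56⁴/(8·13·1.6))^(1/3)
  = (2744.1)^(1/3) = 14.0002 mm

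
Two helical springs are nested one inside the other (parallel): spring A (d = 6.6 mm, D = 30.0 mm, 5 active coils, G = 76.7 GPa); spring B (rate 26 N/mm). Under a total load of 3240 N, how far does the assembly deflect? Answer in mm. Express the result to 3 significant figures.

20.2 mm

k_A = Gd⁴/(8D³N_a) = (76.7×10³)(6.6⁴)/(8·30.0³·5) = 134.76 N/mm
Parallel: k_eq = 134.76 + 26 = 160.76 N/mm
δ = F/k_eq = 3240/160.76 = 20.155 mm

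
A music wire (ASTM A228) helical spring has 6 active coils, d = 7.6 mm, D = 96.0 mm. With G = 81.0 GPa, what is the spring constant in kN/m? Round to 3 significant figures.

6.36 kN/m

k = Gd⁴/(8D³N_a) = (81.0×10³ × 7.6⁴) / (8 × 96.0³ × 6)
  = 2.70234e+08 / 4.24673e+07 = 6.3633 N/mm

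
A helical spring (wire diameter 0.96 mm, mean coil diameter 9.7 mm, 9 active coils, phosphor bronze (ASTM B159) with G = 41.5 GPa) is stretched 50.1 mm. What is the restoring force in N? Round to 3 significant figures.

k = Gd⁴/(8D³N_a) = (41.5×10³)(0.96⁴)/(8·9.7³·9) = 0.5364 N/mm
F = k·δ = 0.5364 × 50.1 = 26.873 N

26.9 N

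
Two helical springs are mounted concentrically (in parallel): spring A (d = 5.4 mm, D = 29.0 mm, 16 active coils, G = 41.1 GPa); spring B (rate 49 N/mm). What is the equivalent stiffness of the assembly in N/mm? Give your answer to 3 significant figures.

k_A = Gd⁴/(8D³N_a) = (41.1×10³)(5.4⁴)/(8·29.0³·16) = 11.195 N/mm
Parallel: k_eq = 11.195 + 49 = 60.195 N/mm

60.2 N/mm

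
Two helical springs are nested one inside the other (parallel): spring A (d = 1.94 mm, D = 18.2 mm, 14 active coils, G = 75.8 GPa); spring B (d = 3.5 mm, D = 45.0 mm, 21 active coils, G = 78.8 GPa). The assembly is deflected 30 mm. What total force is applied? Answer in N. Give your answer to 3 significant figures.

k_A = Gd⁴/(8D³N_a) = (75.8×10³)(1.94⁴)/(8·18.2³·14) = 1.5902 N/mm
k_B = Gd⁴/(8D³N_a) = (78.8×10³)(3.5⁴)/(8·45.0³·21) = 0.77242 N/mm
Parallel: k_eq = 1.5902 + 0.77242 = 2.3626 N/mm
F = k_eq·δ = 2.3626·30 = 70.878 N

70.9 N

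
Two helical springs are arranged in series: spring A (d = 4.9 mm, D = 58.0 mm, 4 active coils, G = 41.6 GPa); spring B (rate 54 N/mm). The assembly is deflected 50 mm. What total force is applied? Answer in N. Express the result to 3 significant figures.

179 N

k_A = Gd⁴/(8D³N_a) = (41.6×10³)(4.9⁴)/(8·58.0³·4) = 3.841 N/mm
Series: 1/k_eq = 1/3.841 + 1/54 = 0.27887; k_eq = 3.5859 N/mm
F = k_eq·δ = 3.5859·50 = 179.3 N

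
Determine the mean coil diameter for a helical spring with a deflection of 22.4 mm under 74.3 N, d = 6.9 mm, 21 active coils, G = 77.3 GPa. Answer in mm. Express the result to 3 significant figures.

68.0 mm

Required rate k = F/δ = 74.3/22.4 = 3.317 N/mm
D = (Gd⁴/(8N_a·k))^(1/3) = (77.3×10³·6.9⁴/(8·21·3.317))^(1/3)
  = (314431)^(1/3) = 67.9999 mm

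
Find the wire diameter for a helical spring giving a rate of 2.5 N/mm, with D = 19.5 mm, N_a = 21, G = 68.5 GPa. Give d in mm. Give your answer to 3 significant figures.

2.60 mm

d = (8D³N_a·k / G)^(1/4) = (8·19.5³·21·2.5 / (68.5×10³))^0.25
  = (45.463)^0.25 = 2.5967 mm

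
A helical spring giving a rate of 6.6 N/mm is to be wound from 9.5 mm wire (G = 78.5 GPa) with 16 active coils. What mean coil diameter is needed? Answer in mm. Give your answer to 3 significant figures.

D = (Gd⁴/(8N_a·k))^(1/3) = (78.5×10³·9.5⁴/(8·16·6.6))^(1/3)
  = (756851)^(1/3) = 91.1318 mm

91.1 mm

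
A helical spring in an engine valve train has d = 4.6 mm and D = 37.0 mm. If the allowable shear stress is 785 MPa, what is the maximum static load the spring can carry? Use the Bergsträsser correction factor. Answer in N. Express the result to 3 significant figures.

692 N

C = D/d = 37.0/4.6 = 8.0435
K_B = (4C+2)/(4C−3) = 34.174/29.174 = 1.1714
τ_max = K·8FD/(πd³) → F_max = τ_allow·πd³/(8DK)
F_max = 785·π·4.6³/(8·37.0·1.1714) = 2.4005e+05/346.73 = 692.31 N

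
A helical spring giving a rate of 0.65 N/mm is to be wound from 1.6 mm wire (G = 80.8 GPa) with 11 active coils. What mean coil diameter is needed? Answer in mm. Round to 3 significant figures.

21.0 mm

D = (Gd⁴/(8N_a·k))^(1/3) = (80.8×10³·1.6⁴/(8·11·0.65))^(1/3)
  = (9257.53)^(1/3) = 20.9974 mm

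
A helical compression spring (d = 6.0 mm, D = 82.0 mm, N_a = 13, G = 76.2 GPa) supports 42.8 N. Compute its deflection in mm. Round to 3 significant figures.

k = Gd⁴/(8D³N_a) = (76.2×10³)(6.0⁴)/(8·82.0³·13) = 1.7222 N/mm
δ = F/k = 42.8 / 1.7222 = 24.852 mm

24.9 mm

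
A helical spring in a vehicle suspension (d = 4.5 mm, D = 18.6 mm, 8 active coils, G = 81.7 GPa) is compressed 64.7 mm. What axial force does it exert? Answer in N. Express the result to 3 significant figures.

5260 N

k = Gd⁴/(8D³N_a) = (81.7×10³)(4.5⁴)/(8·18.6³·8) = 81.349 N/mm
F = k·δ = 81.349 × 64.7 = 5263.3 N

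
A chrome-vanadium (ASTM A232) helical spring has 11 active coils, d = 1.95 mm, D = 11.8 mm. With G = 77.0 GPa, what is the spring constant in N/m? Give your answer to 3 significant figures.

k = Gd⁴/(8D³N_a) = (77.0×10³ × 1.95⁴) / (8 × 11.8³ × 11)
  = 1.11334e+06 / 144587 = 7.7002 N/mm = 7700.2 N/m

7700 N/m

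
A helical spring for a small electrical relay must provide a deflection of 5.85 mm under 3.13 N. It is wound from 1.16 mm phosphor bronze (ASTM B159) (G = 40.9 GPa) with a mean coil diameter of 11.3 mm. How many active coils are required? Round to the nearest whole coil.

Required rate k = F/δ = 3.13/5.85 = 0.53504 N/mm
N_a = Gd⁴/(8D³k) = (40.9×10³ × 1.16⁴)/(8 × 11.3³ × 0.53504)
    = 74055.1 / 6176.09 = 11.99 → 12 coils

12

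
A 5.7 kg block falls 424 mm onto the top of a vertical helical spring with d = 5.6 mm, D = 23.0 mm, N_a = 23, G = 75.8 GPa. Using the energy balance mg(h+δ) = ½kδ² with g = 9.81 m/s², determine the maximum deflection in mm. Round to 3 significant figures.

39.5 mm

k = Gd⁴/(8D³N_a) = (75.8×10³)(5.6⁴)/(8·23.0³·23) = 33.298 N/mm
W = mg = 5.7 × 9.81 = 55.917 N
½kδ² − Wδ − Wh = 0 → δ = (W + √(W² + 2kWh))/k
δ = (55.917 + √(3126.7 + 1.57892e+06))/33.298 = (55.917 + 1257.8)/33.298 = 39.453 mm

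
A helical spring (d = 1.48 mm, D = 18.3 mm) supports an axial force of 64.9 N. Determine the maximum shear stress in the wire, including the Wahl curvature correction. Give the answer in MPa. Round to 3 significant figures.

1040 MPa

Spring index C = D/d = 18.3/1.48 = 12.3649
K_W = (4C−1)/(4C−4) + 0.615/C = 48.459/45.459 + 0.0497 = 1.1157
τ₀ = 8FD/(πd³) = 8·64.9·18.3/(π·1.48³) = 9501.36/10.184 = 932.93 MPa
τ_max = K·τ₀ = 1.1157 × 932.93 = 1040.9 MPa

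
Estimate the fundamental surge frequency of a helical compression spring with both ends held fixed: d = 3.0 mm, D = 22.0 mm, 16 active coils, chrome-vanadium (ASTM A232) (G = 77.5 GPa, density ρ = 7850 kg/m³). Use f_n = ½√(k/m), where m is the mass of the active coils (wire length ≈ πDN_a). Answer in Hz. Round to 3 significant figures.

137 Hz

k = Gd⁴/(8D³N_a) = (77.5×10³)(3.0⁴)/(8·22.0³·16) = 4.6058 N/mm = 4605.8 N/m
Wire length L = πDN_a = π·22.0·16 = 1105.8 mm
m = ρ·(πd²/4)·L = 7850 × 7.0686×10⁻⁶ m² × 1.1058 m = 0.061361 kg
f_n = ½√(k/m) = 0.5·√(4605.8/0.061361) = 0.5·√(75061) = 136.99 Hz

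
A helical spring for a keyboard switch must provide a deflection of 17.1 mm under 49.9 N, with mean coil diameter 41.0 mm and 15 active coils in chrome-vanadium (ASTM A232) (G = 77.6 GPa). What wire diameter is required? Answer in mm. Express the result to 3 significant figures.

4.20 mm

Required rate k = F/δ = 49.9/17.1 = 2.9181 N/mm
d = (8D³N_a·k / G)^(1/4) = (8·41.0³·15·2.9181 / (77.6×10³))^0.25
  = (311.01)^0.25 = 4.1995 mm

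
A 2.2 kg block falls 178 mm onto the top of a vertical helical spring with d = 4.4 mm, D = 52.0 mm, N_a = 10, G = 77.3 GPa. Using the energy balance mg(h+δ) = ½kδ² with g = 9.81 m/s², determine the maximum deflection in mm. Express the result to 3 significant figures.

k = Gd⁴/(8D³N_a) = (77.3×10³)(4.4⁴)/(8·52.0³·10) = 2.5757 N/mm
W = mg = 2.2 × 9.81 = 21.582 N
½kδ² − Wδ − Wh = 0 → δ = (W + √(W² + 2kWh))/k
δ = (21.582 + √(465.78 + 19789.4))/2.5757 = (21.582 + 142.32)/2.5757 = 63.635 mm

63.6 mm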